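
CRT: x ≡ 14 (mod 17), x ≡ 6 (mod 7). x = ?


M = 17*7 = 119
M1 = M/17 = 7, M2 = M/7 = 17
M1^(-1) mod 17 = 5, M2^(-1) mod 7 = 5
x = 14*7*5 + 6*17*5 = 1000
1000 mod 119 = 48
Check: 48 mod 17 = 14 ✓, 48 mod 7 = 6 ✓

x ≡ 48 (mod 119)


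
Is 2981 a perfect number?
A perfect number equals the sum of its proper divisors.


Proper divisors of 2981: 1, 11, 271
Sum = 1 + 11 + 271 = 283

No, 2981 is not perfect (283 ≠ 2981)


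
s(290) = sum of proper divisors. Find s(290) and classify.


Proper divisors: 1, 2, 5, 10, 29, 58, 145
Sum = 1 + 2 + 5 + 10 + 29 + 58 + 145 = 250
250 < 290 → deficient

s(290) = 250 (deficient)


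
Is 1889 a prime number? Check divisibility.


Check divisors up to sqrt(1889) = 43.4626
No divisors found.
1889 is prime.

Yes, 1889 is prime


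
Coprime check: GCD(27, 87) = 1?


Euclidean algorithm:
87 = 3 * 27 + 6
27 = 4 * 6 + 3
6 = 2 * 3 + 0
GCD(27, 87) = 3

No, not coprime (GCD = 3)


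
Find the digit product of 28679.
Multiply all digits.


2 × 8 × 6 × 7 × 9 = 6048


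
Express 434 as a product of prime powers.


434 / 2 = 217
217 / 7 = 31
31 / 31 = 1
434 = 2 × 7 × 31


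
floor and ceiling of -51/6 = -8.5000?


-51/6 = -8.5000
floor = -9
ceil = -8

floor = -9, ceil = -8


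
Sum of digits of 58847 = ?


5 + 8 + 8 + 4 + 7 = 32


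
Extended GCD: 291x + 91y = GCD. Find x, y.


Tabular extended Euclidean (each row: r = 291*s + 91*t):
r=291, s=1, t=0
r=91, s=0, t=1
q=3: r=18, s=1, t=-3   [291*(1) + 91*(-3) = 18]
q=5: r=1, s=-5, t=16   [291*(-5) + 91*(16) = 1]
q=18: r=0, s=91, t=-291   [291*(91) + 91*(-291) = 0]
GCD = 1; from the row with r=1: x=-5, y=16
Check: 291*(-5) + 91*(16) = -1455 + 1456 = 1

GCD = 1, x = -5, y = 16


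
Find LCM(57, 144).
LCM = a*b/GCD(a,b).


GCD(57, 144) = 3
LCM = 57*144/3 = 8208/3 = 2736

LCM = 2736


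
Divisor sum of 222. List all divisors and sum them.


Divisors of 222: 1, 2, 3, 6, 37, 74, 111, 222
Sum = 1 + 2 + 3 + 6 + 37 + 74 + 111 + 222 = 456

σ(222) = 456


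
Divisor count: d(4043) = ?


4043 = 13^1 × 311^1
d(4043) = (1+1) × (1+1) = 4

4 divisors


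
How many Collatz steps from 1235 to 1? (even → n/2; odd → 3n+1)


1235 → 3706 → 1853 → 5560 → 2780 → 1390 → 695 → 2086 → 1043 → 3130 → 1565 → 4696 → 2348 → 1174 → 587 → 1762 → 881 → 2644 → 1322 → 661 → 1984 → 992 → 496 → 248 → 124 → 62 → 31 → 94 → 47 → 142 → 71 → 214 → 107 → 322 → 161 → 484 → 242 → 121 → 364 → 182 → 91 → 274 → 137 → 412 → 206 → 103 → 310 → 155 → 466 → 233 → 700 → 350 → 175 → 526 → 263 → 790 → 395 → 1186 → 593 → 1780 → 890 → 445 → 1336 → 668 → 334 → 167 → 502 → 251 → 754 → 377 → 1132 → 566 → 283 → 850 → 425 → 1276 → 638 → 319 → 958 → 479 → 1438 → 719 → 2158 → 1079 → 3238 → 1619 → 4858 → 2429 → 7288 → 3644 → 1822 → 911 → 2734 → 1367 → 4102 → 2051 → 6154 → 3077 → 9232 → 4616 → 2308 → 1154 → 577 → 1732 → 866 → 433 → 1300 → 650 → 325 → 976 → 488 → 244 → 122 → 61 → 184 → 92 → 46 → 23 → 70 → 35 → 106 → 53 → 160 → 80 → 40 → 20 → 10 → 5 → 16 → 8 → 4 → 2 → 1
Total steps = 132

132 steps


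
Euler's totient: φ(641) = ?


641 = 641
Prime factors: 641
φ(641) = 641 × (1-1/641)
= 641 × 640/641 = 640

φ(641) = 640


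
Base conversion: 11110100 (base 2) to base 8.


11110100 (base 2) = 244 (decimal)
244 (decimal) = 364 (base 8)


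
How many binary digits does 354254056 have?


354254056 in base 2 = 10101000111010111110011101000
Number of digits = 29

29 digits (base 2)


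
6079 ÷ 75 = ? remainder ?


6079 = 75 * 81 + 4
Check: 6075 + 4 = 6079

q = 81, r = 4


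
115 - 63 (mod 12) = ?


115 - 63 = 52
52 mod 12 = 4


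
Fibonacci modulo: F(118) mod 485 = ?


F(k) mod 485 for k=1..118:
1, 1, 2, 3, 5, 8, 13, 21, 34, 55, 89, 144, 233, 377, 125, 17, 142, 159, 301, 460, 276, 251, 42, 293, 335, 143, 478, 136, 129, 265, 394, 174, 83, 257, 340, 112, 452, 79, 46, 125, 171, 296, 467, 278, 260, 53, 313, 366, 194, 75, 269, 344, 128, 472, 115, 102, 217, 319, 51, 370, 421, 306, 242, 63, 305, 368, 188, 71, 259, 330, 104, 434, 53, 2, 55, 57, 112, 169, 281, 450, 246, 211, 457, 183, 155, 338, 8, 346, 354, 215, 84, 299, 383, 197, 95, 292, 387, 194, 96, 290, 386, 191, 92, 283, 375, 173, 63, 236, 299, 50, 349, 399, 263, 177, 440, 132, 87, 219
F(118) mod 485 = 219


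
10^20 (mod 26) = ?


10^1 mod 26 = 10
10^2 mod 26 = 22
10^3 mod 26 = 12
10^4 mod 26 = 16
10^5 mod 26 = 4
10^6 mod 26 = 14
10^7 mod 26 = 10
10^8 mod 26 = 22
10^9 mod 26 = 12
10^10 mod 26 = 16
10^11 mod 26 = 4
10^12 mod 26 = 14
10^13 mod 26 = 10
10^14 mod 26 = 22
10^15 mod 26 = 12
10^16 mod 26 = 16
10^17 mod 26 = 4
10^18 mod 26 = 14
10^19 mod 26 = 10
10^20 mod 26 = 22


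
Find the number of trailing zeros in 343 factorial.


floor(343/5) = 68
floor(343/25) = 13
floor(343/125) = 2
Total = 83

83 trailing zeros


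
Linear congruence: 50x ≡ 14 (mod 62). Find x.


GCD(50, 62) = 2 divides 14
Divide: 25x ≡ 7 (mod 31)
x ≡ 4 (mod 31)


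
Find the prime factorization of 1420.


1420 / 2 = 710
710 / 2 = 355
355 / 5 = 71
71 / 71 = 1
1420 = 2^2 × 5 × 71


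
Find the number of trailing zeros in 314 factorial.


floor(314/5) = 62
floor(314/25) = 12
floor(314/125) = 2
Total = 76

76 trailing zeros


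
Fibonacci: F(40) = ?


Sequence: 1, 1, 2, 3, 5, 8, 13, 21, 34, 55, 89, 144, 233, 377, 610, 987, 1597, 2584, 4181, 6765, 10946, 17711, 28657, 46368, 75025, 121393, 196418, 317811, 514229, 832040, 1346269, 2178309, 3524578, 5702887, 9227465, 14930352, 24157817, 39088169, 63245986, 102334155
F(40) = 102334155


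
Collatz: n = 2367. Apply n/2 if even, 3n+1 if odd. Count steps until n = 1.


2367 → 7102 → 3551 → 10654 → 5327 → 15982 → 7991 → 23974 → 11987 → 35962 → 17981 → 53944 → 26972 → 13486 → 6743 → 20230 → 10115 → 30346 → 15173 → 45520 → 22760 → 11380 → 5690 → 2845 → 8536 → 4268 → 2134 → 1067 → 3202 → 1601 → 4804 → 2402 → 1201 → 3604 → 1802 → 901 → 2704 → 1352 → 676 → 338 → 169 → 508 → 254 → 127 → 382 → 191 → 574 → 287 → 862 → 431 → 1294 → 647 → 1942 → 971 → 2914 → 1457 → 4372 → 2186 → 1093 → 3280 → 1640 → 820 → 410 → 205 → 616 → 308 → 154 → 77 → 232 → 116 → 58 → 29 → 88 → 44 → 22 → 11 → 34 → 17 → 52 → 26 → 13 → 40 → 20 → 10 → 5 → 16 → 8 → 4 → 2 → 1
Total steps = 89

89 steps


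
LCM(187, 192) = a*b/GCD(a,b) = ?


GCD(187, 192) = 1
LCM = 187*192/1 = 35904/1 = 35904

LCM = 35904


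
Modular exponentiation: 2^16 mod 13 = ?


2^1 mod 13 = 2
2^2 mod 13 = 4
2^3 mod 13 = 8
2^4 mod 13 = 3
2^5 mod 13 = 6
2^6 mod 13 = 12
2^7 mod 13 = 11
2^8 mod 13 = 9
2^9 mod 13 = 5
2^10 mod 13 = 10
2^11 mod 13 = 7
2^12 mod 13 = 1
2^13 mod 13 = 2
2^14 mod 13 = 4
2^15 mod 13 = 8
2^16 mod 13 = 3


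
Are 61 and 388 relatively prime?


Euclidean algorithm:
388 = 6 * 61 + 22
61 = 2 * 22 + 17
22 = 1 * 17 + 5
17 = 3 * 5 + 2
5 = 2 * 2 + 1
2 = 2 * 1 + 0
GCD(61, 388) = 1

Yes, coprime (GCD = 1)


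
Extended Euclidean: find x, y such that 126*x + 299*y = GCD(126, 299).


Tabular extended Euclidean (each row: r = 126*s + 299*t):
r=126, s=1, t=0
r=299, s=0, t=1
q=0: r=126, s=1, t=0   [126*(1) + 299*(0) = 126]
q=2: r=47, s=-2, t=1   [126*(-2) + 299*(1) = 47]
q=2: r=32, s=5, t=-2   [126*(5) + 299*(-2) = 32]
q=1: r=15, s=-7, t=3   [126*(-7) + 299*(3) = 15]
q=2: r=2, s=19, t=-8   [126*(19) + 299*(-8) = 2]
q=7: r=1, s=-140, t=59   [126*(-140) + 299*(59) = 1]
q=2: r=0, s=299, t=-126   [126*(299) + 299*(-126) = 0]
GCD = 1; from the row with r=1: x=-140, y=59
Check: 126*(-140) + 299*(59) = -17640 + 17641 = 1

GCD = 1, x = -140, y = 59


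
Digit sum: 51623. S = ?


5 + 1 + 6 + 2 + 3 = 17


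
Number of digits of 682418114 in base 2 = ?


682418114 in base 2 = 101000101011001101111111000010
Number of digits = 30

30 digits (base 2)


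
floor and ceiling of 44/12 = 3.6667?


44/12 = 3.6667
floor = 3
ceil = 4

floor = 3, ceil = 4


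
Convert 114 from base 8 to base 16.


114 (base 8) = 76 (decimal)
76 (decimal) = 4C (base 16)


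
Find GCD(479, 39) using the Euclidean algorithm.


479 = 12 * 39 + 11
39 = 3 * 11 + 6
11 = 1 * 6 + 5
6 = 1 * 5 + 1
5 = 5 * 1 + 0
GCD = 1


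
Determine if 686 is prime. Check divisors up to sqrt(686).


686 / 2 = 343 (exact division)
686 is NOT prime.

No, 686 is not prime


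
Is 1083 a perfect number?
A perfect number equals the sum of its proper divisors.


Proper divisors of 1083: 1, 3, 19, 57, 361
Sum = 1 + 3 + 19 + 57 + 361 = 441

No, 1083 is not perfect (441 ≠ 1083)


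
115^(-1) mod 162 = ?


Use the extended Euclidean algorithm on (162, 115); each row r = 162*s + 115*t:
r=162, s=1, t=0
r=115, s=0, t=1
q=1: r=47, s=1, t=-1   [162*(1) + 115*(-1) = 47]
q=2: r=21, s=-2, t=3   [162*(-2) + 115*(3) = 21]
q=2: r=5, s=5, t=-7   [162*(5) + 115*(-7) = 5]
q=4: r=1, s=-22, t=31   [162*(-22) + 115*(31) = 1]
q=5: r=0, s=115, t=-162   [162*(115) + 115*(-162) = 0]
GCD = 1 with t = 31, so 115*(31) ≡ 1 (mod 162)
Inverse = 31 mod 162 = 31
Check: 115 * 31 = 3565 ≡ 1 (mod 162)

115^(-1) ≡ 31 (mod 162)


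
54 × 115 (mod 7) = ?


54 × 115 = 6210
6210 mod 7 = 1


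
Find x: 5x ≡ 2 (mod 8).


GCD(5, 8) = 1, unique solution
a^(-1) mod 8 = 5
x = 5 * 2 mod 8 = 2

x ≡ 2 (mod 8)


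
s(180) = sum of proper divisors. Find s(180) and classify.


Proper divisors: 1, 2, 3, 4, 5, 6, 9, 10, 12, 15, 18, 20, 30, 36, 45, 60, 90
Sum = 1 + 2 + 3 + 4 + 5 + 6 + 9 + 10 + 12 + 15 + 18 + 20 + 30 + 36 + 45 + 60 + 90 = 366
366 > 180 → abundant

s(180) = 366 (abundant)


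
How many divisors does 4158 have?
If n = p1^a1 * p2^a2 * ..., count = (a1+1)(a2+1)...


4158 = 2^1 × 3^3 × 7^1 × 11^1
d(4158) = (1+1) × (3+1) × (1+1) × (1+1) = 32

32 divisors


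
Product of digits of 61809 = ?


6 × 1 × 8 × 0 × 9 = 0


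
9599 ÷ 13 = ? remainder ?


9599 = 13 * 738 + 5
Check: 9594 + 5 = 9599

q = 738, r = 5


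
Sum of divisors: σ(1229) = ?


Divisors of 1229: 1, 1229
Sum = 1 + 1229 = 1230

σ(1229) = 1230


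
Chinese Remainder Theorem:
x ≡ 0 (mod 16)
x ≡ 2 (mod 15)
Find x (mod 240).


M = 16*15 = 240
M1 = M/16 = 15, M2 = M/15 = 16
M1^(-1) mod 16 = 15, M2^(-1) mod 15 = 1
x = 0*15*15 + 2*16*1 = 32
32 mod 240 = 32
Check: 32 mod 16 = 0 ✓, 32 mod 15 = 2 ✓

x ≡ 32 (mod 240)


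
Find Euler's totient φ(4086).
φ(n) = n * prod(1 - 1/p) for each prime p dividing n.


4086 = 2 × 3^2 × 227
Prime factors: 2, 3, 227
φ(4086) = 4086 × (1-1/2) × (1-1/3) × (1-1/227)
= 4086 × 1/2 × 2/3 × 226/227 = 1356

φ(4086) = 1356


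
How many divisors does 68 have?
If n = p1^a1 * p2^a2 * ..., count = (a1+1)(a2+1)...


68 = 2^2 × 17^1
d(68) = (2+1) × (1+1) = 6

6 divisors


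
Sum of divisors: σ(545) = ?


Divisors of 545: 1, 5, 109, 545
Sum = 1 + 5 + 109 + 545 = 660

σ(545) = 660


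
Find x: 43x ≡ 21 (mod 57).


GCD(43, 57) = 1, unique solution
a^(-1) mod 57 = 4
x = 4 * 21 mod 57 = 27

x ≡ 27 (mod 57)


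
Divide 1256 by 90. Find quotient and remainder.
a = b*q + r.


1256 = 90 * 13 + 86
Check: 1170 + 86 = 1256

q = 13, r = 86


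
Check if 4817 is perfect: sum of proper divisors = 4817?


Proper divisors of 4817: 1
Sum = 1 = 1

No, 4817 is not perfect (1 ≠ 4817)


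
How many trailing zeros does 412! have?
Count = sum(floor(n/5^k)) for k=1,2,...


floor(412/5) = 82
floor(412/25) = 16
floor(412/125) = 3
Total = 101

101 trailing zeros


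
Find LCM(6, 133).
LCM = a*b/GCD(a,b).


GCD(6, 133) = 1
LCM = 6*133/1 = 798/1 = 798

LCM = 798


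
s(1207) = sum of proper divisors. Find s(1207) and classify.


Proper divisors: 1, 17, 71
Sum = 1 + 17 + 71 = 89
89 < 1207 → deficient

s(1207) = 89 (deficient)


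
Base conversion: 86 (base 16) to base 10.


86 (base 16) = 134 (decimal)
134 (decimal) = 134 (base 10)


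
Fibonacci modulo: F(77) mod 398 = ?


F(k) mod 398 for k=1..77:
1, 1, 2, 3, 5, 8, 13, 21, 34, 55, 89, 144, 233, 377, 212, 191, 5, 196, 201, 397, 200, 199, 1, 200, 201, 3, 204, 207, 13, 220, 233, 55, 288, 343, 233, 178, 13, 191, 204, 395, 201, 198, 1, 199, 200, 1, 201, 202, 5, 207, 212, 21, 233, 254, 89, 343, 34, 377, 13, 390, 5, 395, 2, 397, 1, 0, 1, 1, 2, 3, 5, 8, 13, 21, 34, 55, 89
F(77) mod 398 = 89


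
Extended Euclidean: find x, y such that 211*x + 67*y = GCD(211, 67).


Tabular extended Euclidean (each row: r = 211*s + 67*t):
r=211, s=1, t=0
r=67, s=0, t=1
q=3: r=10, s=1, t=-3   [211*(1) + 67*(-3) = 10]
q=6: r=7, s=-6, t=19   [211*(-6) + 67*(19) = 7]
q=1: r=3, s=7, t=-22   [211*(7) + 67*(-22) = 3]
q=2: r=1, s=-20, t=63   [211*(-20) + 67*(63) = 1]
q=3: r=0, s=67, t=-211   [211*(67) + 67*(-211) = 0]
GCD = 1; from the row with r=1: x=-20, y=63
Check: 211*(-20) + 67*(63) = -4220 + 4221 = 1

GCD = 1, x = -20, y = 63


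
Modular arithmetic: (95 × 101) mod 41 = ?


95 × 101 = 9595
9595 mod 41 = 1


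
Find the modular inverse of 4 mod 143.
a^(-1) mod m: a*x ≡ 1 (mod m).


Use the extended Euclidean algorithm on (143, 4); each row r = 143*s + 4*t:
r=143, s=1, t=0
r=4, s=0, t=1
q=35: r=3, s=1, t=-35   [143*(1) + 4*(-35) = 3]
q=1: r=1, s=-1, t=36   [143*(-1) + 4*(36) = 1]
q=3: r=0, s=4, t=-143   [143*(4) + 4*(-143) = 0]
GCD = 1 with t = 36, so 4*(36) ≡ 1 (mod 143)
Inverse = 36 mod 143 = 36
Check: 4 * 36 = 144 ≡ 1 (mod 143)

4^(-1) ≡ 36 (mod 143)


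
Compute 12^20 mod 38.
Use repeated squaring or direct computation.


12^1 mod 38 = 12
12^2 mod 38 = 30
12^3 mod 38 = 18
12^4 mod 38 = 26
12^5 mod 38 = 8
12^6 mod 38 = 20
12^7 mod 38 = 12
12^8 mod 38 = 30
12^9 mod 38 = 18
12^10 mod 38 = 26
12^11 mod 38 = 8
12^12 mod 38 = 20
12^13 mod 38 = 12
12^14 mod 38 = 30
12^15 mod 38 = 18
12^16 mod 38 = 26
12^17 mod 38 = 8
12^18 mod 38 = 20
12^19 mod 38 = 12
12^20 mod 38 = 30


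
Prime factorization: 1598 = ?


1598 / 2 = 799
799 / 17 = 47
47 / 47 = 1
1598 = 2 × 17 × 47


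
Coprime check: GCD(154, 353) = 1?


Euclidean algorithm:
353 = 2 * 154 + 45
154 = 3 * 45 + 19
45 = 2 * 19 + 7
19 = 2 * 7 + 5
7 = 1 * 5 + 2
5 = 2 * 2 + 1
2 = 2 * 1 + 0
GCD(154, 353) = 1

Yes, coprime (GCD = 1)


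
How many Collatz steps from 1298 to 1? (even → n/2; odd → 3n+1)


1298 → 649 → 1948 → 974 → 487 → 1462 → 731 → 2194 → 1097 → 3292 → 1646 → 823 → 2470 → 1235 → 3706 → 1853 → 5560 → 2780 → 1390 → 695 → 2086 → 1043 → 3130 → 1565 → 4696 → 2348 → 1174 → 587 → 1762 → 881 → 2644 → 1322 → 661 → 1984 → 992 → 496 → 248 → 124 → 62 → 31 → 94 → 47 → 142 → 71 → 214 → 107 → 322 → 161 → 484 → 242 → 121 → 364 → 182 → 91 → 274 → 137 → 412 → 206 → 103 → 310 → 155 → 466 → 233 → 700 → 350 → 175 → 526 → 263 → 790 → 395 → 1186 → 593 → 1780 → 890 → 445 → 1336 → 668 → 334 → 167 → 502 → 251 → 754 → 377 → 1132 → 566 → 283 → 850 → 425 → 1276 → 638 → 319 → 958 → 479 → 1438 → 719 → 2158 → 1079 → 3238 → 1619 → 4858 → 2429 → 7288 → 3644 → 1822 → 911 → 2734 → 1367 → 4102 → 2051 → 6154 → 3077 → 9232 → 4616 → 2308 → 1154 → 577 → 1732 → 866 → 433 → 1300 → 650 → 325 → 976 → 488 → 244 → 122 → 61 → 184 → 92 → 46 → 23 → 70 → 35 → 106 → 53 → 160 → 80 → 40 → 20 → 10 → 5 → 16 → 8 → 4 → 2 → 1
Total steps = 145

145 steps


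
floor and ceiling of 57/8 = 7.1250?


57/8 = 7.1250
floor = 7
ceil = 8

floor = 7, ceil = 8


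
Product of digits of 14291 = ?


1 × 4 × 2 × 9 × 1 = 72


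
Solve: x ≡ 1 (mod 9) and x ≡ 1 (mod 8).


M = 9*8 = 72
M1 = M/9 = 8, M2 = M/8 = 9
M1^(-1) mod 9 = 8, M2^(-1) mod 8 = 1
x = 1*8*8 + 1*9*1 = 73
73 mod 72 = 1
Check: 1 mod 9 = 1 ✓, 1 mod 8 = 1 ✓

x ≡ 1 (mod 72)


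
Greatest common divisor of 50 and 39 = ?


50 = 1 * 39 + 11
39 = 3 * 11 + 6
11 = 1 * 6 + 5
6 = 1 * 5 + 1
5 = 5 * 1 + 0
GCD = 1


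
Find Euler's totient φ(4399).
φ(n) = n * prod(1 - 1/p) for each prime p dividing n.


4399 = 53 × 83
Prime factors: 53, 83
φ(4399) = 4399 × (1-1/53) × (1-1/83)
= 4399 × 52/53 × 82/83 = 4264

φ(4399) = 4264


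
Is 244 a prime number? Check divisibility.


244 / 2 = 122 (exact division)
244 is NOT prime.

No, 244 is not prime


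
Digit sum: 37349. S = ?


3 + 7 + 3 + 4 + 9 = 26


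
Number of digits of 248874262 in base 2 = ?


248874262 in base 2 = 1110110101011000010100010110
Number of digits = 28

28 digits (base 2)


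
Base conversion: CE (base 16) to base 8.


CE (base 16) = 206 (decimal)
206 (decimal) = 316 (base 8)


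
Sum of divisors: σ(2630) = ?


Divisors of 2630: 1, 2, 5, 10, 263, 526, 1315, 2630
Sum = 1 + 2 + 5 + 10 + 263 + 526 + 1315 + 2630 = 4752

σ(2630) = 4752


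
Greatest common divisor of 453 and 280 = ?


453 = 1 * 280 + 173
280 = 1 * 173 + 107
173 = 1 * 107 + 66
107 = 1 * 66 + 41
66 = 1 * 41 + 25
41 = 1 * 25 + 16
25 = 1 * 16 + 9
16 = 1 * 9 + 7
9 = 1 * 7 + 2
7 = 3 * 2 + 1
2 = 2 * 1 + 0
GCD = 1


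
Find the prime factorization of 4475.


4475 / 5 = 895
895 / 5 = 179
179 / 179 = 1
4475 = 5^2 × 179


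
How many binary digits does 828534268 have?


828534268 in base 2 = 110001011000100110110111111100
Number of digits = 30

30 digits (base 2)


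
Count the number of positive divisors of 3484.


3484 = 2^2 × 13^1 × 67^1
d(3484) = (2+1) × (1+1) × (1+1) = 12

12 divisors


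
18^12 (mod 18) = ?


18^1 mod 18 = 0
18^2 mod 18 = 0
18^3 mod 18 = 0
18^4 mod 18 = 0
18^5 mod 18 = 0
18^6 mod 18 = 0
18^7 mod 18 = 0
18^8 mod 18 = 0
18^9 mod 18 = 0
18^10 mod 18 = 0
18^11 mod 18 = 0
18^12 mod 18 = 0


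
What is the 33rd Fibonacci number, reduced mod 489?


F(k) mod 489 for k=1..33:
1, 1, 2, 3, 5, 8, 13, 21, 34, 55, 89, 144, 233, 377, 121, 9, 130, 139, 269, 408, 188, 107, 295, 402, 208, 121, 329, 450, 290, 251, 52, 303, 355
F(33) mod 489 = 355


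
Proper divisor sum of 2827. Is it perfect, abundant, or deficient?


Proper divisors: 1, 11, 257
Sum = 1 + 11 + 257 = 269
269 < 2827 → deficient

s(2827) = 269 (deficient)


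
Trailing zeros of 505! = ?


floor(505/5) = 101
floor(505/25) = 20
floor(505/125) = 4
Total = 125

125 trailing zeros


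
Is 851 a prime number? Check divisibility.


851 / 23 = 37 (exact division)
851 is NOT prime.

No, 851 is not prime


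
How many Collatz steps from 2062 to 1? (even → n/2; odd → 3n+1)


2062 → 1031 → 3094 → 1547 → 4642 → 2321 → 6964 → 3482 → 1741 → 5224 → 2612 → 1306 → 653 → 1960 → 980 → 490 → 245 → 736 → 368 → 184 → 92 → 46 → 23 → 70 → 35 → 106 → 53 → 160 → 80 → 40 → 20 → 10 → 5 → 16 → 8 → 4 → 2 → 1
Total steps = 37

37 steps


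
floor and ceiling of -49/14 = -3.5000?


-49/14 = -3.5000
floor = -4
ceil = -3

floor = -4, ceil = -3


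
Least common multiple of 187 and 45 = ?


GCD(187, 45) = 1
LCM = 187*45/1 = 8415/1 = 8415

LCM = 8415


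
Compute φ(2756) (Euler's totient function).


2756 = 2^2 × 13 × 53
Prime factors: 2, 13, 53
φ(2756) = 2756 × (1-1/2) × (1-1/13) × (1-1/53)
= 2756 × 1/2 × 12/13 × 52/53 = 1248

φ(2756) = 1248


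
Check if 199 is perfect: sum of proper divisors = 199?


Proper divisors of 199: 1
Sum = 1 = 1

No, 199 is not perfect (1 ≠ 199)


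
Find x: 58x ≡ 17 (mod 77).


GCD(58, 77) = 1, unique solution
a^(-1) mod 77 = 4
x = 4 * 17 mod 77 = 68

x ≡ 68 (mod 77)


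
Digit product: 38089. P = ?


3 × 8 × 0 × 8 × 9 = 0


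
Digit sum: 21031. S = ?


2 + 1 + 0 + 3 + 1 = 7


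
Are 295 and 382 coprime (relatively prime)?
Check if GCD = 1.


Euclidean algorithm:
382 = 1 * 295 + 87
295 = 3 * 87 + 34
87 = 2 * 34 + 19
34 = 1 * 19 + 15
19 = 1 * 15 + 4
15 = 3 * 4 + 3
4 = 1 * 3 + 1
3 = 3 * 1 + 0
GCD(295, 382) = 1

Yes, coprime (GCD = 1)


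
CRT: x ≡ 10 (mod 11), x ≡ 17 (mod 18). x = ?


M = 11*18 = 198
M1 = M/11 = 18, M2 = M/18 = 11
M1^(-1) mod 11 = 8, M2^(-1) mod 18 = 5
x = 10*18*8 + 17*11*5 = 2375
2375 mod 198 = 197
Check: 197 mod 11 = 10 ✓, 197 mod 18 = 17 ✓

x ≡ 197 (mod 198)


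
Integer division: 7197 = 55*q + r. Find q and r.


7197 = 55 * 130 + 47
Check: 7150 + 47 = 7197

q = 130, r = 47


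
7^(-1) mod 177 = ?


Use the extended Euclidean algorithm on (177, 7); each row r = 177*s + 7*t:
r=177, s=1, t=0
r=7, s=0, t=1
q=25: r=2, s=1, t=-25   [177*(1) + 7*(-25) = 2]
q=3: r=1, s=-3, t=76   [177*(-3) + 7*(76) = 1]
q=2: r=0, s=7, t=-177   [177*(7) + 7*(-177) = 0]
GCD = 1 with t = 76, so 7*(76) ≡ 1 (mod 177)
Inverse = 76 mod 177 = 76
Check: 7 * 76 = 532 ≡ 1 (mod 177)

7^(-1) ≡ 76 (mod 177)


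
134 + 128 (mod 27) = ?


134 + 128 = 262
262 mod 27 = 19


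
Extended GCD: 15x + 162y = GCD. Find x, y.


Tabular extended Euclidean (each row: r = 15*s + 162*t):
r=15, s=1, t=0
r=162, s=0, t=1
q=0: r=15, s=1, t=0   [15*(1) + 162*(0) = 15]
q=10: r=12, s=-10, t=1   [15*(-10) + 162*(1) = 12]
q=1: r=3, s=11, t=-1   [15*(11) + 162*(-1) = 3]
q=4: r=0, s=-54, t=5   [15*(-54) + 162*(5) = 0]
GCD = 3; from the row with r=3: x=11, y=-1
Check: 15*(11) + 162*(-1) = 165 - 162 = 3

GCD = 3, x = 11, y = -1


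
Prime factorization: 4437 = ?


4437 / 3 = 1479
1479 / 3 = 493
493 / 17 = 29
29 / 29 = 1
4437 = 3^2 × 17 × 29


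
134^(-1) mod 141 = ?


Use the extended Euclidean algorithm on (141, 134); each row r = 141*s + 134*t:
r=141, s=1, t=0
r=134, s=0, t=1
q=1: r=7, s=1, t=-1   [141*(1) + 134*(-1) = 7]
q=19: r=1, s=-19, t=20   [141*(-19) + 134*(20) = 1]
q=7: r=0, s=134, t=-141   [141*(134) + 134*(-141) = 0]
GCD = 1 with t = 20, so 134*(20) ≡ 1 (mod 141)
Inverse = 20 mod 141 = 20
Check: 134 * 20 = 2680 ≡ 1 (mod 141)

134^(-1) ≡ 20 (mod 141)


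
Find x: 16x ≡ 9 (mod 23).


GCD(16, 23) = 1, unique solution
a^(-1) mod 23 = 13
x = 13 * 9 mod 23 = 2

x ≡ 2 (mod 23)


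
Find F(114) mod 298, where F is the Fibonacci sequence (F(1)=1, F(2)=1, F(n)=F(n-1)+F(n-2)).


F(k) mod 298 for k=1..114:
1, 1, 2, 3, 5, 8, 13, 21, 34, 55, 89, 144, 233, 79, 14, 93, 107, 200, 9, 209, 218, 129, 49, 178, 227, 107, 36, 143, 179, 24, 203, 227, 132, 61, 193, 254, 149, 105, 254, 61, 17, 78, 95, 173, 268, 143, 113, 256, 71, 29, 100, 129, 229, 60, 289, 51, 42, 93, 135, 228, 65, 293, 60, 55, 115, 170, 285, 157, 144, 3, 147, 150, 297, 149, 148, 297, 147, 146, 293, 141, 136, 277, 115, 94, 209, 5, 214, 219, 135, 56, 191, 247, 140, 89, 229, 20, 249, 269, 220, 191, 113, 6, 119, 125, 244, 71, 17, 88, 105, 193, 0, 193, 193, 88
F(114) mod 298 = 88


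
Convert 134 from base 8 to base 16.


134 (base 8) = 92 (decimal)
92 (decimal) = 5C (base 16)


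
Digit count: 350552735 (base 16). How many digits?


350552735 in base 16 = 14E5029F
Number of digits = 8

8 digits (base 16)


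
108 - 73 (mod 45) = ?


108 - 73 = 35
35 mod 45 = 35


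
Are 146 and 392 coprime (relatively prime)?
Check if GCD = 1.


Euclidean algorithm:
392 = 2 * 146 + 100
146 = 1 * 100 + 46
100 = 2 * 46 + 8
46 = 5 * 8 + 6
8 = 1 * 6 + 2
6 = 3 * 2 + 0
GCD(146, 392) = 2

No, not coprime (GCD = 2)


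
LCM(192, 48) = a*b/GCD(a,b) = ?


GCD(192, 48) = 48
LCM = 192*48/48 = 9216/48 = 192

LCM = 192


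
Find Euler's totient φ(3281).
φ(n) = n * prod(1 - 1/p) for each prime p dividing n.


3281 = 17 × 193
Prime factors: 17, 193
φ(3281) = 3281 × (1-1/17) × (1-1/193)
= 3281 × 16/17 × 192/193 = 3072

φ(3281) = 3072


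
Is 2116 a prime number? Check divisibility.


2116 / 2 = 1058 (exact division)
2116 is NOT prime.

No, 2116 is not prime


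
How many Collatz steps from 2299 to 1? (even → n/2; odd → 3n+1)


2299 → 6898 → 3449 → 10348 → 5174 → 2587 → 7762 → 3881 → 11644 → 5822 → 2911 → 8734 → 4367 → 13102 → 6551 → 19654 → 9827 → 29482 → 14741 → 44224 → 22112 → 11056 → 5528 → 2764 → 1382 → 691 → 2074 → 1037 → 3112 → 1556 → 778 → 389 → 1168 → 584 → 292 → 146 → 73 → 220 → 110 → 55 → 166 → 83 → 250 → 125 → 376 → 188 → 94 → 47 → 142 → 71 → 214 → 107 → 322 → 161 → 484 → 242 → 121 → 364 → 182 → 91 → 274 → 137 → 412 → 206 → 103 → 310 → 155 → 466 → 233 → 700 → 350 → 175 → 526 → 263 → 790 → 395 → 1186 → 593 → 1780 → 890 → 445 → 1336 → 668 → 334 → 167 → 502 → 251 → 754 → 377 → 1132 → 566 → 283 → 850 → 425 → 1276 → 638 → 319 → 958 → 479 → 1438 → 719 → 2158 → 1079 → 3238 → 1619 → 4858 → 2429 → 7288 → 3644 → 1822 → 911 → 2734 → 1367 → 4102 → 2051 → 6154 → 3077 → 9232 → 4616 → 2308 → 1154 → 577 → 1732 → 866 → 433 → 1300 → 650 → 325 → 976 → 488 → 244 → 122 → 61 → 184 → 92 → 46 → 23 → 70 → 35 → 106 → 53 → 160 → 80 → 40 → 20 → 10 → 5 → 16 → 8 → 4 → 2 → 1
Total steps = 151

151 steps


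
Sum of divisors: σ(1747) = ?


Divisors of 1747: 1, 1747
Sum = 1 + 1747 = 1748

σ(1747) = 1748


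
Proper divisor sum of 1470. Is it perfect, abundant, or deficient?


Proper divisors: 1, 2, 3, 5, 6, 7, 10, 14, 15, 21, 30, 35, 42, 49, 70, 98, 105, 147, 210, 245, 294, 490, 735
Sum = 1 + 2 + 3 + 5 + 6 + 7 + 10 + 14 + 15 + 21 + 30 + 35 + 42 + 49 + 70 + 98 + 105 + 147 + 210 + 245 + 294 + 490 + 735 = 2634
2634 > 1470 → abundant

s(1470) = 2634 (abundant)


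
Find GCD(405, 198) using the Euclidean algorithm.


405 = 2 * 198 + 9
198 = 22 * 9 + 0
GCD = 9


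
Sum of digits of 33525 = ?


3 + 3 + 5 + 2 + 5 = 18


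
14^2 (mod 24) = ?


14^1 mod 24 = 14
14^2 mod 24 = 4


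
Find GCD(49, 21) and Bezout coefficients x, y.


Tabular extended Euclidean (each row: r = 49*s + 21*t):
r=49, s=1, t=0
r=21, s=0, t=1
q=2: r=7, s=1, t=-2   [49*(1) + 21*(-2) = 7]
q=3: r=0, s=-3, t=7   [49*(-3) + 21*(7) = 0]
GCD = 7; from the row with r=7: x=1, y=-2
Check: 49*(1) + 21*(-2) = 49 - 42 = 7

GCD = 7, x = 1, y = -2


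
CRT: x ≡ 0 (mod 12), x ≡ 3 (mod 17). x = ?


M = 12*17 = 204
M1 = M/12 = 17, M2 = M/17 = 12
M1^(-1) mod 12 = 5, M2^(-1) mod 17 = 10
x = 0*17*5 + 3*12*10 = 360
360 mod 204 = 156
Check: 156 mod 12 = 0 ✓, 156 mod 17 = 3 ✓

x ≡ 156 (mod 204)


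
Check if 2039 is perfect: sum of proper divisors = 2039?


Proper divisors of 2039: 1
Sum = 1 = 1

No, 2039 is not perfect (1 ≠ 2039)


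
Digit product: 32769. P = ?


3 × 2 × 7 × 6 × 9 = 2268


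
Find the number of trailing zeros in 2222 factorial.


floor(2222/5) = 444
floor(2222/25) = 88
floor(2222/125) = 17
floor(2222/625) = 3
Total = 552

552 trailing zeros


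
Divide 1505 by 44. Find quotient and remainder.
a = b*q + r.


1505 = 44 * 34 + 9
Check: 1496 + 9 = 1505

q = 34, r = 9


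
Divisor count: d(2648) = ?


2648 = 2^3 × 331^1
d(2648) = (3+1) × (1+1) = 8

8 divisors


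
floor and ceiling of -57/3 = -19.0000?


-57/3 = -19.0000
floor = -19
ceil = -19

floor = -19, ceil = -19


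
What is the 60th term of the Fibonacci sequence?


Sequence: 1, 1, 2, 3, 5, 8, 13, 21, 34, 55, 89, 144, 233, 377, 610, 987, 1597, 2584, 4181, 6765, 10946, 17711, 28657, 46368, 75025, 121393, 196418, 317811, 514229, 832040, 1346269, 2178309, 3524578, 5702887, 9227465, 14930352, 24157817, 39088169, 63245986, 102334155, 165580141, 267914296, 433494437, 701408733, 1134903170, 1836311903, 2971215073, 4807526976, 7778742049, 12586269025, 20365011074, 32951280099, 53316291173, 86267571272, 139583862445, 225851433717, 365435296162, 591286729879, 956722026041, 1548008755920
F(60) = 1548008755920


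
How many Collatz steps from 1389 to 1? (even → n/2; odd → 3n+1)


1389 → 4168 → 2084 → 1042 → 521 → 1564 → 782 → 391 → 1174 → 587 → 1762 → 881 → 2644 → 1322 → 661 → 1984 → 992 → 496 → 248 → 124 → 62 → 31 → 94 → 47 → 142 → 71 → 214 → 107 → 322 → 161 → 484 → 242 → 121 → 364 → 182 → 91 → 274 → 137 → 412 → 206 → 103 → 310 → 155 → 466 → 233 → 700 → 350 → 175 → 526 → 263 → 790 → 395 → 1186 → 593 → 1780 → 890 → 445 → 1336 → 668 → 334 → 167 → 502 → 251 → 754 → 377 → 1132 → 566 → 283 → 850 → 425 → 1276 → 638 → 319 → 958 → 479 → 1438 → 719 → 2158 → 1079 → 3238 → 1619 → 4858 → 2429 → 7288 → 3644 → 1822 → 911 → 2734 → 1367 → 4102 → 2051 → 6154 → 3077 → 9232 → 4616 → 2308 → 1154 → 577 → 1732 → 866 → 433 → 1300 → 650 → 325 → 976 → 488 → 244 → 122 → 61 → 184 → 92 → 46 → 23 → 70 → 35 → 106 → 53 → 160 → 80 → 40 → 20 → 10 → 5 → 16 → 8 → 4 → 2 → 1
Total steps = 127

127 steps


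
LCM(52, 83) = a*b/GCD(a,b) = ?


GCD(52, 83) = 1
LCM = 52*83/1 = 4316/1 = 4316

LCM = 4316


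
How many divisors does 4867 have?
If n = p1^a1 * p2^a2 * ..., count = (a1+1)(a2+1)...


4867 = 31^1 × 157^1
d(4867) = (1+1) × (1+1) = 4

4 divisors


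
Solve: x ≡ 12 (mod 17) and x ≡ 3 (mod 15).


M = 17*15 = 255
M1 = M/17 = 15, M2 = M/15 = 17
M1^(-1) mod 17 = 8, M2^(-1) mod 15 = 8
x = 12*15*8 + 3*17*8 = 1848
1848 mod 255 = 63
Check: 63 mod 17 = 12 ✓, 63 mod 15 = 3 ✓

x ≡ 63 (mod 255)


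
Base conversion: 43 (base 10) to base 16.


43 (base 10) = 43 (decimal)
43 (decimal) = 2B (base 16)


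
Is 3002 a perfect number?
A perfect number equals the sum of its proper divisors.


Proper divisors of 3002: 1, 2, 19, 38, 79, 158, 1501
Sum = 1 + 2 + 19 + 38 + 79 + 158 + 1501 = 1798

No, 3002 is not perfect (1798 ≠ 3002)


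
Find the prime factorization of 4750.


4750 / 2 = 2375
2375 / 5 = 475
475 / 5 = 95
95 / 5 = 19
19 / 19 = 1
4750 = 2 × 5^3 × 19


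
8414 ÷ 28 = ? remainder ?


8414 = 28 * 300 + 14
Check: 8400 + 14 = 8414

q = 300, r = 14


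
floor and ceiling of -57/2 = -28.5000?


-57/2 = -28.5000
floor = -29
ceil = -28

floor = -29, ceil = -28


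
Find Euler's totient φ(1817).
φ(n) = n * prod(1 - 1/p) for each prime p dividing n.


1817 = 23 × 79
Prime factors: 23, 79
φ(1817) = 1817 × (1-1/23) × (1-1/79)
= 1817 × 22/23 × 78/79 = 1716

φ(1817) = 1716


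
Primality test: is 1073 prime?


1073 / 29 = 37 (exact division)
1073 is NOT prime.

No, 1073 is not prime


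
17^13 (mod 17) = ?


17^1 mod 17 = 0
17^2 mod 17 = 0
17^3 mod 17 = 0
17^4 mod 17 = 0
17^5 mod 17 = 0
17^6 mod 17 = 0
17^7 mod 17 = 0
17^8 mod 17 = 0
17^9 mod 17 = 0
17^10 mod 17 = 0
17^11 mod 17 = 0
17^12 mod 17 = 0
17^13 mod 17 = 0


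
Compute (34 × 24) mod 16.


34 × 24 = 816
816 mod 16 = 0


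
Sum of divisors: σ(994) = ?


Divisors of 994: 1, 2, 7, 14, 71, 142, 497, 994
Sum = 1 + 2 + 7 + 14 + 71 + 142 + 497 + 994 = 1728

σ(994) = 1728


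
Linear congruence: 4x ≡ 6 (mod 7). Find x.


GCD(4, 7) = 1, unique solution
a^(-1) mod 7 = 2
x = 2 * 6 mod 7 = 5

x ≡ 5 (mod 7)


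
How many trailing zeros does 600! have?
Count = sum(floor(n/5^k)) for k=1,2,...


floor(600/5) = 120
floor(600/25) = 24
floor(600/125) = 4
Total = 148

148 trailing zeros


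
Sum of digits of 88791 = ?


8 + 8 + 7 + 9 + 1 = 33


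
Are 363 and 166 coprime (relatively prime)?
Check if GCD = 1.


Euclidean algorithm:
363 = 2 * 166 + 31
166 = 5 * 31 + 11
31 = 2 * 11 + 9
11 = 1 * 9 + 2
9 = 4 * 2 + 1
2 = 2 * 1 + 0
GCD(363, 166) = 1

Yes, coprime (GCD = 1)


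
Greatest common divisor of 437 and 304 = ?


437 = 1 * 304 + 133
304 = 2 * 133 + 38
133 = 3 * 38 + 19
38 = 2 * 19 + 0
GCD = 19


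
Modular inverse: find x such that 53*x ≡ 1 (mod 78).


Use the extended Euclidean algorithm on (78, 53); each row r = 78*s + 53*t:
r=78, s=1, t=0
r=53, s=0, t=1
q=1: r=25, s=1, t=-1   [78*(1) + 53*(-1) = 25]
q=2: r=3, s=-2, t=3   [78*(-2) + 53*(3) = 3]
q=8: r=1, s=17, t=-25   [78*(17) + 53*(-25) = 1]
q=3: r=0, s=-53, t=78   [78*(-53) + 53*(78) = 0]
GCD = 1 with t = -25, so 53*(-25) ≡ 1 (mod 78)
Inverse = -25 mod 78 = 53
Check: 53 * 53 = 2809 ≡ 1 (mod 78)

53^(-1) ≡ 53 (mod 78)


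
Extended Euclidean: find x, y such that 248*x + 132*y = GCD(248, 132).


Tabular extended Euclidean (each row: r = 248*s + 132*t):
r=248, s=1, t=0
r=132, s=0, t=1
q=1: r=116, s=1, t=-1   [248*(1) + 132*(-1) = 116]
q=1: r=16, s=-1, t=2   [248*(-1) + 132*(2) = 16]
q=7: r=4, s=8, t=-15   [248*(8) + 132*(-15) = 4]
q=4: r=0, s=-33, t=62   [248*(-33) + 132*(62) = 0]
GCD = 4; from the row with r=4: x=8, y=-15
Check: 248*(8) + 132*(-15) = 1984 - 1980 = 4

GCD = 4, x = 8, y = -15


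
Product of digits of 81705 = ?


8 × 1 × 7 × 0 × 5 = 0


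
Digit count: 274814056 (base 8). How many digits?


274814056 in base 8 = 2030252150
Number of digits = 10

10 digits (base 8)


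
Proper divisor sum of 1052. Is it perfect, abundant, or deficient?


Proper divisors: 1, 2, 4, 263, 526
Sum = 1 + 2 + 4 + 263 + 526 = 796
796 < 1052 → deficient

s(1052) = 796 (deficient)


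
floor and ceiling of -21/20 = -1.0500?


-21/20 = -1.0500
floor = -2
ceil = -1

floor = -2, ceil = -1


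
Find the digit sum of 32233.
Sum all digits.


3 + 2 + 2 + 3 + 3 = 13


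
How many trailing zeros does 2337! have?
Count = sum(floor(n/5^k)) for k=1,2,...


floor(2337/5) = 467
floor(2337/25) = 93
floor(2337/125) = 18
floor(2337/625) = 3
Total = 581

581 trailing zeros


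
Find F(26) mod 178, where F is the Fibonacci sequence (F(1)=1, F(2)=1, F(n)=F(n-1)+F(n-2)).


F(k) mod 178 for k=1..26:
1, 1, 2, 3, 5, 8, 13, 21, 34, 55, 89, 144, 55, 21, 76, 97, 173, 92, 87, 1, 88, 89, 177, 88, 87, 175
F(26) mod 178 = 175


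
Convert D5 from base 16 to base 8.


D5 (base 16) = 213 (decimal)
213 (decimal) = 325 (base 8)


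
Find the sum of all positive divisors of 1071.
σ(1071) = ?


Divisors of 1071: 1, 3, 7, 9, 17, 21, 51, 63, 119, 153, 357, 1071
Sum = 1 + 3 + 7 + 9 + 17 + 21 + 51 + 63 + 119 + 153 + 357 + 1071 = 1872

σ(1071) = 1872


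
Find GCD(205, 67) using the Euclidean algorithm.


205 = 3 * 67 + 4
67 = 16 * 4 + 3
4 = 1 * 3 + 1
3 = 3 * 1 + 0
GCD = 1


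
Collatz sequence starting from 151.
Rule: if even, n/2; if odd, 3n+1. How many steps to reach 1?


151 → 454 → 227 → 682 → 341 → 1024 → 512 → 256 → 128 → 64 → 32 → 16 → 8 → 4 → 2 → 1
Total steps = 15

15 steps


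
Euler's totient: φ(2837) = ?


2837 = 2837
Prime factors: 2837
φ(2837) = 2837 × (1-1/2837)
= 2837 × 2836/2837 = 2836

φ(2837) = 2836


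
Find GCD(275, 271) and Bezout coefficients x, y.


Tabular extended Euclidean (each row: r = 275*s + 271*t):
r=275, s=1, t=0
r=271, s=0, t=1
q=1: r=4, s=1, t=-1   [275*(1) + 271*(-1) = 4]
q=67: r=3, s=-67, t=68   [275*(-67) + 271*(68) = 3]
q=1: r=1, s=68, t=-69   [275*(68) + 271*(-69) = 1]
q=3: r=0, s=-271, t=275   [275*(-271) + 271*(275) = 0]
GCD = 1; from the row with r=1: x=68, y=-69
Check: 275*(68) + 271*(-69) = 18700 - 18699 = 1

GCD = 1, x = 68, y = -69


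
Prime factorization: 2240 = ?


2240 / 2 = 1120
1120 / 2 = 560
560 / 2 = 280
280 / 2 = 140
140 / 2 = 70
70 / 2 = 35
35 / 5 = 7
7 / 7 = 1
2240 = 2^6 × 5 × 7


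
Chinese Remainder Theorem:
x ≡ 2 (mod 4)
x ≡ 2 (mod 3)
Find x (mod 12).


M = 4*3 = 12
M1 = M/4 = 3, M2 = M/3 = 4
M1^(-1) mod 4 = 3, M2^(-1) mod 3 = 1
x = 2*3*3 + 2*4*1 = 26
26 mod 12 = 2
Check: 2 mod 4 = 2 ✓, 2 mod 3 = 2 ✓

x ≡ 2 (mod 12)


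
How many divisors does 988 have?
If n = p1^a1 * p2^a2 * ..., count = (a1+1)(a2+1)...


988 = 2^2 × 13^1 × 19^1
d(988) = (2+1) × (1+1) × (1+1) = 12

12 divisors


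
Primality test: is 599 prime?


Check divisors up to sqrt(599) = 24.4745
No divisors found.
599 is prime.

Yes, 599 is prime


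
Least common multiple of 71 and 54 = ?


GCD(71, 54) = 1
LCM = 71*54/1 = 3834/1 = 3834

LCM = 3834


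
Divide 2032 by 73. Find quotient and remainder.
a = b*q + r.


2032 = 73 * 27 + 61
Check: 1971 + 61 = 2032

q = 27, r = 61


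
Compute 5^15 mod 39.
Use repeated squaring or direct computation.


5^1 mod 39 = 5
5^2 mod 39 = 25
5^3 mod 39 = 8
5^4 mod 39 = 1
5^5 mod 39 = 5
5^6 mod 39 = 25
5^7 mod 39 = 8
5^8 mod 39 = 1
5^9 mod 39 = 5
5^10 mod 39 = 25
5^11 mod 39 = 8
5^12 mod 39 = 1
5^13 mod 39 = 5
5^14 mod 39 = 25
5^15 mod 39 = 8


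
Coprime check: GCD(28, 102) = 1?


Euclidean algorithm:
102 = 3 * 28 + 18
28 = 1 * 18 + 10
18 = 1 * 10 + 8
10 = 1 * 8 + 2
8 = 4 * 2 + 0
GCD(28, 102) = 2

No, not coprime (GCD = 2)


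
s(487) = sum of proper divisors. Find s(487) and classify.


Proper divisors: 1
Sum = 1 = 1
1 < 487 → deficient

s(487) = 1 (deficient)


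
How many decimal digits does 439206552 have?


439206552 has 9 digits in base 10
floor(log10(439206552)) + 1 = floor(8.6427) + 1 = 9

9 digits (base 10)


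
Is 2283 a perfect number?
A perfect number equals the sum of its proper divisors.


Proper divisors of 2283: 1, 3, 761
Sum = 1 + 3 + 761 = 765

No, 2283 is not perfect (765 ≠ 2283)


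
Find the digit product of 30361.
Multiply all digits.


3 × 0 × 3 × 6 × 1 = 0


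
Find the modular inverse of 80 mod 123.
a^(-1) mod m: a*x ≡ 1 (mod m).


Use the extended Euclidean algorithm on (123, 80); each row r = 123*s + 80*t:
r=123, s=1, t=0
r=80, s=0, t=1
q=1: r=43, s=1, t=-1   [123*(1) + 80*(-1) = 43]
q=1: r=37, s=-1, t=2   [123*(-1) + 80*(2) = 37]
q=1: r=6, s=2, t=-3   [123*(2) + 80*(-3) = 6]
q=6: r=1, s=-13, t=20   [123*(-13) + 80*(20) = 1]
q=6: r=0, s=80, t=-123   [123*(80) + 80*(-123) = 0]
GCD = 1 with t = 20, so 80*(20) ≡ 1 (mod 123)
Inverse = 20 mod 123 = 20
Check: 80 * 20 = 1600 ≡ 1 (mod 123)

80^(-1) ≡ 20 (mod 123)


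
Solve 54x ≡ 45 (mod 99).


GCD(54, 99) = 9 divides 45
Divide: 6x ≡ 5 (mod 11)
x ≡ 10 (mod 11)


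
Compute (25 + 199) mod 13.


25 + 199 = 224
224 mod 13 = 3


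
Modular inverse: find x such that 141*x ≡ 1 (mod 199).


Use the extended Euclidean algorithm on (199, 141); each row r = 199*s + 141*t:
r=199, s=1, t=0
r=141, s=0, t=1
q=1: r=58, s=1, t=-1   [199*(1) + 141*(-1) = 58]
q=2: r=25, s=-2, t=3   [199*(-2) + 141*(3) = 25]
q=2: r=8, s=5, t=-7   [199*(5) + 141*(-7) = 8]
q=3: r=1, s=-17, t=24   [199*(-17) + 141*(24) = 1]
q=8: r=0, s=141, t=-199   [199*(141) + 141*(-199) = 0]
GCD = 1 with t = 24, so 141*(24) ≡ 1 (mod 199)
Inverse = 24 mod 199 = 24
Check: 141 * 24 = 3384 ≡ 1 (mod 199)

141^(-1) ≡ 24 (mod 199)


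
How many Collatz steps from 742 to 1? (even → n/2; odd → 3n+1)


742 → 371 → 1114 → 557 → 1672 → 836 → 418 → 209 → 628 → 314 → 157 → 472 → 236 → 118 → 59 → 178 → 89 → 268 → 134 → 67 → 202 → 101 → 304 → 152 → 76 → 38 → 19 → 58 → 29 → 88 → 44 → 22 → 11 → 34 → 17 → 52 → 26 → 13 → 40 → 20 → 10 → 5 → 16 → 8 → 4 → 2 → 1
Total steps = 46

46 steps


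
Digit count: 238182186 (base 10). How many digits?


238182186 has 9 digits in base 10
floor(log10(238182186)) + 1 = floor(8.3769) + 1 = 9

9 digits (base 10)


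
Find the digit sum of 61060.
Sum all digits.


6 + 1 + 0 + 6 + 0 = 13


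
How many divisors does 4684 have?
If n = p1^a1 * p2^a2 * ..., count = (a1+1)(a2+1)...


4684 = 2^2 × 1171^1
d(4684) = (2+1) × (1+1) = 6

6 divisors


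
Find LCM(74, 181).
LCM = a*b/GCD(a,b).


GCD(74, 181) = 1
LCM = 74*181/1 = 13394/1 = 13394

LCM = 13394


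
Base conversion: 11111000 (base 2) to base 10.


11111000 (base 2) = 248 (decimal)
248 (decimal) = 248 (base 10)
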